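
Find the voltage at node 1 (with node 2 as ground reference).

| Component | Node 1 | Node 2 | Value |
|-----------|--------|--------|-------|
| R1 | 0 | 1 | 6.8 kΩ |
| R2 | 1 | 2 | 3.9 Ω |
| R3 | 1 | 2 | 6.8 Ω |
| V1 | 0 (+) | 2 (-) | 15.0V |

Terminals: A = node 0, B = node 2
Nodal analysis, taking node 2 as the 0 V reference.
Source V1 fixes V_0 = 15 V.
KCL at each unknown node (sum of currents leaving = 0; resistances in Ω):
  Node 1: (V_1 - 15)/6800 + (V_1 - 0)/3.9 + (V_1 - 0)/6.8 = 0
Collecting terms: 0.4036 × V_1 = 0.002206  =>  V_1 = 0.005465 V
The requested potential is V_1 = 0.005465 V.

Final answer: V_1 = 0.005465 V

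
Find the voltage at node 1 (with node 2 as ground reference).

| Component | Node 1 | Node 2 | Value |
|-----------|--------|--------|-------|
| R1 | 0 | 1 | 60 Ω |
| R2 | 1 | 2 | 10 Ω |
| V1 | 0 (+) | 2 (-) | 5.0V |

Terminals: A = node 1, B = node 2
Nodal analysis, taking node 2 as the 0 V reference.
Source V1 fixes V_0 = 5 V.
KCL at each unknown node (sum of currents leaving = 0; resistances in Ω):
  Node 1: (V_1 - 5)/60 + (V_1 - 0)/10 = 0
Collecting terms: 0.1167 × V_1 = 0.08333  =>  V_1 = 0.7143 V
The requested potential is V_1 = 0.7143 V.

Final answer: V_1 = 0.7143 V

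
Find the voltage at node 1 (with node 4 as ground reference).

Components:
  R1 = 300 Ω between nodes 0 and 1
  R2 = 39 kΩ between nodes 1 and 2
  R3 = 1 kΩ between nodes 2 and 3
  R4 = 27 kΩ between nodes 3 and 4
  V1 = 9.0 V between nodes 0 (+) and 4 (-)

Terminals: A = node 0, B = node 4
Nodal analysis, taking node 4 as the 0 V reference.
Source V1 fixes V_0 = 9 V.
KCL at each unknown node (sum of currents leaving = 0; resistances in Ω):
  Node 1: (V_1 - 9)/300 + (V_1 - V_2)/39000 = 0
  Node 2: (V_2 - V_1)/39000 + (V_2 - V_3)/1000 = 0
  Node 3: (V_3 - V_2)/1000 + (V_3 - 0)/27000 = 0
Collecting terms (coefficients in siemens):
  0.003359·V_1 - 0.00002564·V_2 = 0.03
  0.001026·V_2 - 0.00002564·V_1 - 0.001·V_3 = 0
  0.001037·V_3 - 0.001·V_2 = 0
Solving these 3 simultaneous equations (Gaussian elimination) gives:
  V_1 = 8.96 V, V_2 = 3.744 V, V_3 = 3.611 V
The requested potential is V_1 = 8.96 V.

Final answer: V_1 = 8.96 V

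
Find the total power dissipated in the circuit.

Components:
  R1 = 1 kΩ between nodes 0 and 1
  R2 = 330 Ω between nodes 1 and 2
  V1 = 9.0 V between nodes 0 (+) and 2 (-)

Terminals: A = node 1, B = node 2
Nodal analysis, taking node 2 as the 0 V reference.
Source V1 fixes V_0 = 9 V.
KCL at each unknown node (sum of currents leaving = 0; resistances in Ω):
  Node 1: (V_1 - 9)/1000 + (V_1 - 0)/330 = 0
Collecting terms: 0.00403 × V_1 = 0.009  =>  V_1 = 2.233 V
Power in each resistor, P = (ΔV)²/R:
  P_R1 = (9 - 2.233)²/1000 = 0.04579 W
  P_R2 = (2.233 - 0)²/330 = 0.01511 W
P_total = P_R1 + P_R2 = 0.0609 W

Final answer: 0.0609 W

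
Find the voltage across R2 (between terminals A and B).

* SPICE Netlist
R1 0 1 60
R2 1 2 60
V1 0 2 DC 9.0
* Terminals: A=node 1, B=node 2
R1 and R2 are in series across V1 (node 0 → node 1 → node 2), and the output A–B is taken across R2, so this is a voltage divider.
Series current: I = V1/(R1 + R2) = 9/(60 + 60) = 9/120 = 0.075 A
V_R2 = I × R2 = V1 × R2/(R1 + R2) = 9 × 60/120 = 4.5 V

Final answer: 4.5 V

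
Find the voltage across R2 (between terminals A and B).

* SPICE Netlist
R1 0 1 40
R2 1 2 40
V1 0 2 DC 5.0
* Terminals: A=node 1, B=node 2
R1 and R2 are in series across V1 (node 0 → node 1 → node 2), and the output A–B is taken across R2, so this is a voltage divider.
Series current: I = V1/(R1 + R2) = 5/(40 + 40) = 5/80 = 0.0625 A
V_R2 = I × R2 = V1 × R2/(R1 + R2) = 5 × 40/80 = 2.5 V

Final answer: 2.5 V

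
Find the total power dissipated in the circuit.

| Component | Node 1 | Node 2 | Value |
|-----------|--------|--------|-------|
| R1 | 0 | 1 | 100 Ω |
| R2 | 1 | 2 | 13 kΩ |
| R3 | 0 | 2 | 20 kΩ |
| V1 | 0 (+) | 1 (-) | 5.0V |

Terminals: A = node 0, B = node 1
Nodal analysis, taking node 1 as the 0 V reference.
Source V1 fixes V_0 = 5 V.
KCL at each unknown node (sum of currents leaving = 0; resistances in Ω):
  Node 2: (V_2 - 0)/13000 + (V_2 - 5)/20000 = 0
Collecting terms: 0.0001269 × V_2 = 0.00025  =>  V_2 = 1.97 V
Power in each resistor, P = (ΔV)²/R:
  P_R1 = (5 - 0)²/100 = 0.25 W
  P_R2 = (0 - 1.97)²/13000 = 0.0002984 W
  P_R3 = (5 - 1.97)²/20000 = 0.0004591 W
P_total = P_R1 + P_R2 + P_R3 = 0.2508 W

Final answer: 0.2508 W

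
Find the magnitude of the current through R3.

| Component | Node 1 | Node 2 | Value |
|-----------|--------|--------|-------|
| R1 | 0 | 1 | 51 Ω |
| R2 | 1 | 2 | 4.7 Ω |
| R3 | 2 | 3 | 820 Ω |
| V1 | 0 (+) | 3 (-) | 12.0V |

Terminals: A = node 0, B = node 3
Nodal analysis, taking node 3 as the 0 V reference.
Source V1 fixes V_0 = 12 V.
KCL at each unknown node (sum of currents leaving = 0; resistances in Ω):
  Node 1: (V_1 - 12)/51 + (V_1 - V_2)/4.7 = 0
  Node 2: (V_2 - V_1)/4.7 + (V_2 - 0)/820 = 0
Collecting terms (coefficients in siemens):
  0.2324·V_1 - 0.2128·V_2 = 0.2353
  0.214·V_2 - 0.2128·V_1 = 0
Determinant D = (0.2324)(0.214) - (-0.2128)(-0.2128) = 0.004455
V_1 = [(0.2353)(0.214) - (-0.2128)(0)]/D = 11.3 V
V_2 = [(0.2324)(0) - (0.2353)(-0.2128)]/D = 11.24 V
I_R3 = (V_2 - V_3)/R3 = (11.24 - 0)/820 = 0.0137 A
|I_R3| = 0.0137 A

Final answer: |I_R3| = 0.0137 A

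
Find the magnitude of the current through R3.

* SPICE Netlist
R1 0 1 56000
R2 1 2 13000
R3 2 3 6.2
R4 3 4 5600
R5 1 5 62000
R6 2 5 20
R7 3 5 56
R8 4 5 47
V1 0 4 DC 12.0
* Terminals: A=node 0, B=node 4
Nodal analysis, taking node 4 as the 0 V reference.
Source V1 fixes V_0 = 12 V.
KCL at each unknown node (sum of currents leaving = 0; resistances in Ω):
  Node 1: (V_1 - 12)/56000 + (V_1 - V_2)/13000 + (V_1 - V_5)/62000 = 0
  Node 2: (V_2 - V_1)/13000 + (V_2 - V_3)/6.2 + (V_2 - V_5)/20 = 0
  Node 3: (V_3 - V_2)/6.2 + (V_3 - 0)/5600 + (V_3 - V_5)/56 = 0
  Node 5: (V_5 - V_1)/62000 + (V_5 - V_2)/20 + (V_5 - V_3)/56 + (V_5 - 0)/47 = 0
Collecting terms (coefficients in siemens):
  0.0001109·V_1 - 0.00007692·V_2 - 0.00001613·V_5 = 0.0002143
  0.2114·V_2 - 0.00007692·V_1 - 0.1613·V_3 - 0.05·V_5 = 0
  0.1793·V_3 - 0.1613·V_2 - 0.01786·V_5 = 0
  0.08915·V_5 - 0.00001613·V_1 - 0.05·V_2 - 0.01786·V_3 = 0
Solving these 4 simultaneous equations (Gaussian elimination) gives:
  V_1 = 1.941 V, V_2 = 0.01058 V, V_3 = 0.01035 V, V_5 = 0.008356 V
I_R3 = (V_2 - V_3)/R3 = (0.01058 - 0.01035)/6.2 = 0.00003738 A
|I_R3| = 0.00003738 A

Final answer: |I_R3| = 3.738e-05 A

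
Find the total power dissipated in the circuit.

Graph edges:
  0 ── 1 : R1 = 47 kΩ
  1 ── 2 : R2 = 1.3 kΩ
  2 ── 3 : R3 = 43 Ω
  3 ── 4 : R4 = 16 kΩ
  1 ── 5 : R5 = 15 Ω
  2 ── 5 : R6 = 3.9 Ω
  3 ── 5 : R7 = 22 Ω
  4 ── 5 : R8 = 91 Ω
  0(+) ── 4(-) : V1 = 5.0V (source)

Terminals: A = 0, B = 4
Nodal analysis, taking node 4 as the 0 V reference.
Source V1 fixes V_0 = 5 V.
KCL at each unknown node (sum of currents leaving = 0; resistances in Ω):
  Node 1: (V_1 - 5)/47000 + (V_1 - V_2)/1300 + (V_1 - V_5)/15 = 0
  Node 2: (V_2 - V_1)/1300 + (V_2 - V_3)/43 + (V_2 - V_5)/3.9 = 0
  Node 3: (V_3 - V_2)/43 + (V_3 - 0)/16000 + (V_3 - V_5)/22 = 0
  Node 5: (V_5 - V_1)/15 + (V_5 - V_2)/3.9 + (V_5 - V_3)/22 + (V_5 - 0)/91 = 0
Collecting terms (coefficients in siemens):
  0.06746·V_1 - 0.0007692·V_2 - 0.06667·V_5 = 0.0001064
  0.2804·V_2 - 0.0007692·V_1 - 0.02326·V_3 - 0.2564·V_5 = 0
  0.06877·V_3 - 0.02326·V_2 - 0.04545·V_5 = 0
  0.3795·V_5 - 0.06667·V_1 - 0.2564·V_2 - 0.04545·V_3 = 0
Solving these 4 simultaneous equations (Gaussian elimination) gives:
  V_1 = 0.01118 V, V_2 = 0.009608 V, V_3 = 0.009597 V, V_5 = 0.009605 V
Power in each resistor, P = (ΔV)²/R:
  P_R1 = (5 - 0.01118)²/47000 = 0.0005295 W
  P_R2 = (0.01118 - 0.009608)²/1300 = 0.000000001897 W
  P_R3 = (0.009608 - 0.009597)²/43 = 0.000000000002905 W
  P_R4 = (0.009597 - 0)²/16000 = 0.000000005757 W
  P_R5 = (0.01118 - 0.009605)²/15 = 0.0000001652 W
  P_R6 = (0.009608 - 0.009605)²/3.9 = 0.000000000003505 W
  P_R7 = (0.009597 - 0.009605)²/22 = 0.000000000002542 W
  P_R8 = (0 - 0.009605)²/91 = 0.000001014 W
P_total = P_R1 + P_R2 + P_R3 + P_R4 + P_R5 + P_R6 + P_R7 + P_R8 = 0.0005307 W

Final answer: 0.0005307 W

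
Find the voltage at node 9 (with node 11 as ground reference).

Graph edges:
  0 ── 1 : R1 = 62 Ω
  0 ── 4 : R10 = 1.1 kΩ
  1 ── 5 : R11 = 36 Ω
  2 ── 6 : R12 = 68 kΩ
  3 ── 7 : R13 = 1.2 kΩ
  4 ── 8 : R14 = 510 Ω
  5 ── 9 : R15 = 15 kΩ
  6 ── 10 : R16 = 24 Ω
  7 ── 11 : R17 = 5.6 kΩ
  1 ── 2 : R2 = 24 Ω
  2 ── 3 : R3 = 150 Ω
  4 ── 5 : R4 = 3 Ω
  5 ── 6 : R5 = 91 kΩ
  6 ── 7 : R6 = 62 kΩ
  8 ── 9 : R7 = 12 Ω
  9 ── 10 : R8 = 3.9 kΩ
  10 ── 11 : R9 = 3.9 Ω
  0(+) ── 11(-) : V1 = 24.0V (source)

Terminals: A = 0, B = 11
Nodal analysis, taking node 11 as the 0 V reference.
Source V1 fixes V_0 = 24 V.
KCL at each unknown node (sum of currents leaving = 0; resistances in Ω):
  Node 1: (V_1 - 24)/62 + (V_1 - V_2)/24 + (V_1 - V_5)/36 = 0
  Node 2: (V_2 - V_1)/24 + (V_2 - V_3)/150 + (V_2 - V_6)/68000 = 0
  Node 3: (V_3 - V_2)/150 + (V_3 - V_7)/1200 = 0
  Node 4: (V_4 - V_5)/3 + (V_4 - 24)/1100 + (V_4 - V_8)/510 = 0
  Node 5: (V_5 - V_4)/3 + (V_5 - V_6)/91000 + (V_5 - V_1)/36 + (V_5 - V_9)/15000 = 0
  Node 6: (V_6 - V_5)/91000 + (V_6 - V_7)/62000 + (V_6 - V_2)/68000 + (V_6 - V_10)/24 = 0
  Node 7: (V_7 - V_6)/62000 + (V_7 - V_3)/1200 + (V_7 - 0)/5600 = 0
  Node 8: (V_8 - V_9)/12 + (V_8 - V_4)/510 = 0
  Node 9: (V_9 - V_8)/12 + (V_9 - V_10)/3900 + (V_9 - V_5)/15000 = 0
  Node 10: (V_10 - V_9)/3900 + (V_10 - 0)/3.9 + (V_10 - V_6)/24 = 0
Collecting terms (coefficients in siemens):
  0.08557·V_1 - 0.04167·V_2 - 0.02778·V_5 = 0.3871
  0.04835·V_2 - 0.04167·V_1 - 0.006667·V_3 - 0.00001471·V_6 = 0
  0.0075·V_3 - 0.006667·V_2 - 0.0008333·V_7 = 0
  0.3362·V_4 - 0.3333·V_5 - 0.001961·V_8 = 0.02182
  0.3612·V_5 - 0.02778·V_1 - 0.3333·V_4 - 0.00001099·V_6 - 0.00006667·V_9 = 0
  0.04171·V_6 - 0.00001471·V_2 - 0.00001099·V_5 - 0.00001613·V_7 - 0.04167·V_10 = 0
  0.001028·V_7 - 0.0008333·V_3 - 0.00001613·V_6 = 0
  0.08529·V_8 - 0.001961·V_4 - 0.08333·V_9 = 0
  0.08366·V_9 - 0.00006667·V_5 - 0.08333·V_8 - 0.0002564·V_10 = 0
  0.2983·V_10 - 0.04167·V_6 - 0.0002564·V_9 = 0
Solving these 10 simultaneous equations (Gaussian elimination) gives:
  V_1 = 23.45 V, V_2 = 23.36 V, V_3 = 22.82 V, V_4 = 23.27 V
  V_5 = 23.28 V, V_6 = 0.04557 V, V_7 = 18.5 V, V_8 = 20.67 V
  V_9 = 20.6 V, V_10 = 0.02407 V
The requested potential is V_9 = 20.6 V.

Final answer: V_9 = 20.6 V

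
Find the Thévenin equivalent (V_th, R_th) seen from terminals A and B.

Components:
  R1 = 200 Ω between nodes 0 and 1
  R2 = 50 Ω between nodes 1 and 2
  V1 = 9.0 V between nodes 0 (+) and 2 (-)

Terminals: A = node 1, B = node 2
Step 1 — V_th is the open-circuit voltage V_A - V_B (nothing connected across the terminals).
Nodal analysis, taking node 2 as the 0 V reference.
Source V1 fixes V_0 = 9 V.
KCL at each unknown node (sum of currents leaving = 0; resistances in Ω):
  Node 1: (V_1 - 9)/200 + (V_1 - 0)/50 = 0
Collecting terms: 0.025 × V_1 = 0.045  =>  V_1 = 1.8 V
V_th = V_1 - V_2 = 1.8 - 0 = 1.8 V
Step 2 — R_th: zero the source — replace V1 by a short circuit (node 2 merges into node 0) — and find the resistance seen between A (node 1) and B (node 0).
Reduce the network between node 1 (A) and node 0 (B) by series/parallel combination:
  Rp1 = R1 ‖ R2 (parallel, both between nodes 0 and 1) = 1/(1/200 + 1/50) = 40 Ω
R_th = 40 Ω

Final answer: V_th = 1.8 V, R_th = 40 Ω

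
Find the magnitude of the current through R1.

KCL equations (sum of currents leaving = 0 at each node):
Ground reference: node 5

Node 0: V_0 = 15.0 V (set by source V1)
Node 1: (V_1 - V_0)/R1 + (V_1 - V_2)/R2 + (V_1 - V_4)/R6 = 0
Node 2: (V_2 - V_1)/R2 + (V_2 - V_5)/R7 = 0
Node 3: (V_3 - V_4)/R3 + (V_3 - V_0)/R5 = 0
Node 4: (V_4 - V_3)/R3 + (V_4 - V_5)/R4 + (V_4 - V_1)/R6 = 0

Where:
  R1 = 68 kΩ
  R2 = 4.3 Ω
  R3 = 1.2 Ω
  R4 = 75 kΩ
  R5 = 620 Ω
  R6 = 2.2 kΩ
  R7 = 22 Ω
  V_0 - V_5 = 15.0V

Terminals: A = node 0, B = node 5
Nodal analysis, taking node 5 as the 0 V reference.
Source V1 fixes V_0 = 15 V.
KCL at each unknown node (sum of currents leaving = 0; resistances in Ω):
  Node 1: (V_1 - 15)/68000 + (V_1 - V_2)/4.3 + (V_1 - V_4)/2200 = 0
  Node 2: (V_2 - V_1)/4.3 + (V_2 - 0)/22 = 0
  Node 3: (V_3 - V_4)/1.2 + (V_3 - 15)/620 = 0
  Node 4: (V_4 - V_3)/1.2 + (V_4 - 0)/75000 + (V_4 - V_1)/2200 = 0
Collecting terms (coefficients in siemens):
  0.233·V_1 - 0.2326·V_2 - 0.0004545·V_4 = 0.0002206
  0.278·V_2 - 0.2326·V_1 = 0
  0.8349·V_3 - 0.8333·V_4 = 0.02419
  0.8338·V_4 - 0.0004545·V_1 - 0.8333·V_3 = 0
Solving these 4 simultaneous equations (Gaussian elimination) gives:
  V_1 = 0.1433 V, V_2 = 0.1199 V, V_3 = 11.66 V, V_4 = 11.65 V
I_R1 = (V_0 - V_1)/R1 = (15 - 0.1433)/68000 = 0.0002185 A
|I_R1| = 0.0002185 A

Final answer: |I_R1| = 0.0002185 A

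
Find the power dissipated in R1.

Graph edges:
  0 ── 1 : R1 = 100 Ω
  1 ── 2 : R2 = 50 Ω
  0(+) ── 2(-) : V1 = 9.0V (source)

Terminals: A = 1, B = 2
Nodal analysis, taking node 2 as the 0 V reference.
Source V1 fixes V_0 = 9 V.
KCL at each unknown node (sum of currents leaving = 0; resistances in Ω):
  Node 1: (V_1 - 9)/100 + (V_1 - 0)/50 = 0
Collecting terms: 0.03 × V_1 = 0.09  =>  V_1 = 3 V
I_R1 = (V_0 - V_1)/R1 = (9 - 3)/100 = 0.06 A
P_R1 = I_R1² × R1 = (0.06)² × 100 = 0.36 W

Final answer: 0.36 W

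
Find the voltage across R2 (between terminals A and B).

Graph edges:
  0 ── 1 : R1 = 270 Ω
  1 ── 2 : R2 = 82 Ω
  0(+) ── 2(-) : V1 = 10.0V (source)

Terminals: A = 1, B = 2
R1 and R2 are in series across V1 (node 0 → node 1 → node 2), and the output A–B is taken across R2, so this is a voltage divider.
Series current: I = V1/(R1 + R2) = 10/(270 + 82) = 10/352 = 0.02841 A
V_R2 = I × R2 = V1 × R2/(R1 + R2) = 10 × 82/352 = 2.33 V

Final answer: 2.33 V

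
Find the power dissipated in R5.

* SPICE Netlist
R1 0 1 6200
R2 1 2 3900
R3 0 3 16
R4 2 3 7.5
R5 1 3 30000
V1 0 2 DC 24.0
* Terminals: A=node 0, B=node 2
Nodal analysis, taking node 2 as the 0 V reference.
Source V1 fixes V_0 = 24 V.
KCL at each unknown node (sum of currents leaving = 0; resistances in Ω):
  Node 1: (V_1 - 24)/6200 + (V_1 - 0)/3900 + (V_1 - V_3)/30000 = 0
  Node 3: (V_3 - 24)/16 + (V_3 - 0)/7.5 + (V_3 - V_1)/30000 = 0
Collecting terms (coefficients in siemens):
  0.000451·V_1 - 0.00003333·V_3 = 0.003871
  0.1959·V_3 - 0.00003333·V_1 = 1.5
Determinant D = (0.000451)(0.1959) - (-0.00003333)(-0.00003333) = 0.00008834
V_1 = [(0.003871)(0.1959) - (-0.00003333)(1.5)]/D = 9.149 V
V_3 = [(0.000451)(1.5) - (0.003871)(-0.00003333)]/D = 7.66 V
I_R5 = (V_1 - V_3)/R5 = (9.149 - 7.66)/30000 = 0.00004962 A
P_R5 = I_R5² × R5 = (0.00004962)² × 30000 = 0.00007387 W

Final answer: 7.387e-05 W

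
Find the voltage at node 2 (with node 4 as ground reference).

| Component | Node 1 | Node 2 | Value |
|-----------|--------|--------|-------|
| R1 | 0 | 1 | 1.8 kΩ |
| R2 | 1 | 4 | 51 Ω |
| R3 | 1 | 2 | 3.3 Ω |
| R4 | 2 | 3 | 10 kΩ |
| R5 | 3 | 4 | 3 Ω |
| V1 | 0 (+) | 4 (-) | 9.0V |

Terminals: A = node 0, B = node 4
Nodal analysis, taking node 4 as the 0 V reference.
Source V1 fixes V_0 = 9 V.
KCL at each unknown node (sum of currents leaving = 0; resistances in Ω):
  Node 1: (V_1 - 9)/1800 + (V_1 - 0)/51 + (V_1 - V_2)/3.3 = 0
  Node 2: (V_2 - V_1)/3.3 + (V_2 - V_3)/10000 = 0
  Node 3: (V_3 - V_2)/10000 + (V_3 - 0)/3 = 0
Collecting terms (coefficients in siemens):
  0.3232·V_1 - 0.303·V_2 = 0.005
  0.3031·V_2 - 0.303·V_1 - 0.0001·V_3 = 0
  0.3334·V_3 - 0.0001·V_2 = 0
Solving these 3 simultaneous equations (Gaussian elimination) gives:
  V_1 = 0.2468 V, V_2 = 0.2467 V, V_3 = 0.00007398 V
The requested potential is V_2 = 0.2467 V.

Final answer: V_2 = 0.2467 V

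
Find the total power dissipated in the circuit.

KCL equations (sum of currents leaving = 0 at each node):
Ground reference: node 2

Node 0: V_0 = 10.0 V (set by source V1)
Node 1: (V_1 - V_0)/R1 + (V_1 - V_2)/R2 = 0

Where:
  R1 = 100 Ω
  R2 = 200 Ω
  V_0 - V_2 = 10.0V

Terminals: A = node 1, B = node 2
Nodal analysis, taking node 2 as the 0 V reference.
Source V1 fixes V_0 = 10 V.
KCL at each unknown node (sum of currents leaving = 0; resistances in Ω):
  Node 1: (V_1 - 10)/100 + (V_1 - 0)/200 = 0
Collecting terms: 0.015 × V_1 = 0.1  =>  V_1 = 6.667 V
Power in each resistor, P = (ΔV)²/R:
  P_R1 = (10 - 6.667)²/100 = 0.1111 W
  P_R2 = (6.667 - 0)²/200 = 0.2222 W
P_total = P_R1 + P_R2 = 0.3333 W

Final answer: 0.3333 W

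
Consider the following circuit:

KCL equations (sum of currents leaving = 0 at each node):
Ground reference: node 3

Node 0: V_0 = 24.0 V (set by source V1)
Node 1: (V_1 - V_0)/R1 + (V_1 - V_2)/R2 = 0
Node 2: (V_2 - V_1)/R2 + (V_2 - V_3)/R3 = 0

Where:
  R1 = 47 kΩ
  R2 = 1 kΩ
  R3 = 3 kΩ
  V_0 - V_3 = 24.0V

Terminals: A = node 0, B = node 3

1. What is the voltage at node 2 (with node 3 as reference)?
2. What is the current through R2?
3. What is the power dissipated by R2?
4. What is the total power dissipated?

Nodal analysis, taking node 3 as the 0 V reference.
Source V1 fixes V_0 = 24 V.
KCL at each unknown node (sum of currents leaving = 0; resistances in Ω):
  Node 1: (V_1 - 24)/47000 + (V_1 - V_2)/1000 = 0
  Node 2: (V_2 - V_1)/1000 + (V_2 - 0)/3000 = 0
Collecting terms (coefficients in siemens):
  0.001021·V_1 - 0.001·V_2 = 0.0005106
  0.001333·V_2 - 0.001·V_1 = 0
Determinant D = (0.001021)(0.001333) - (-0.001)(-0.001) = 0.0000003617
V_1 = [(0.0005106)(0.001333) - (-0.001)(0)]/D = 1.882 V
V_2 = [(0.001021)(0) - (0.0005106)(-0.001)]/D = 1.412 V
Part 1:
  Read off the nodal solution: V_2 = 1.412 V
Part 2:
  I_R2 = (V_1 - V_2)/R2 = (1.882 - 1.412)/1000 = 0.0004706 A
  Magnitude: I_R2 = 0.0004706 A
Part 3:
  I_R2 = (V_1 - V_2)/R2 = (1.882 - 1.412)/1000 = 0.0004706 A
  P_R2 = I_R2² × R2 = (0.0004706)² × 1000 = 0.0002215 W
Part 4:
  Power in each resistor, P = (ΔV)²/R:
    P_R1 = (24 - 1.882)²/47000 = 0.01041 W
    P_R2 = (1.882 - 1.412)²/1000 = 0.0002215 W
    P_R3 = (1.412 - 0)²/3000 = 0.0006644 W
  P_total = P_R1 + P_R2 + P_R3 = 0.01129 W

Final answers:
1. V_2 = 1.412 V
2. I_R2 = 0.0004706 A
3. P_R2 = 0.0002215 W
4. P_total = 0.01129 W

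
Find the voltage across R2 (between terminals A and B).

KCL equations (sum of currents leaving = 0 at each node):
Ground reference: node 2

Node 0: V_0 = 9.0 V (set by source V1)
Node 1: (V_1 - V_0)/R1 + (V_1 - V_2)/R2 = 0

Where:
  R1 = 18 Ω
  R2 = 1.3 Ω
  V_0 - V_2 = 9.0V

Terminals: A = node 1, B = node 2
R1 and R2 are in series across V1 (node 0 → node 1 → node 2), and the output A–B is taken across R2, so this is a voltage divider.
Series current: I = V1/(R1 + R2) = 9/(18 + 1.3) = 9/19.3 = 0.4663 A
V_R2 = I × R2 = V1 × R2/(R1 + R2) = 9 × 1.3/19.3 = 0.6062 V

Final answer: 0.6062 V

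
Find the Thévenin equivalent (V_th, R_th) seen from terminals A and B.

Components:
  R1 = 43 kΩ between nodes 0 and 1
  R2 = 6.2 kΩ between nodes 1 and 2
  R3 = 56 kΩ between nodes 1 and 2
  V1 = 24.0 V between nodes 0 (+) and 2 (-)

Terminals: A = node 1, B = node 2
Step 1 — V_th is the open-circuit voltage V_A - V_B (nothing connected across the terminals).
Nodal analysis, taking node 2 as the 0 V reference.
Source V1 fixes V_0 = 24 V.
KCL at each unknown node (sum of currents leaving = 0; resistances in Ω):
  Node 1: (V_1 - 24)/43000 + (V_1 - 0)/6200 + (V_1 - 0)/56000 = 0
Collecting terms: 0.0002024 × V_1 = 0.0005581  =>  V_1 = 2.758 V
V_th = V_1 - V_2 = 2.758 - 0 = 2.758 V
Step 2 — R_th: zero the source — replace V1 by a short circuit (node 2 merges into node 0) — and find the resistance seen between A (node 1) and B (node 0).
Reduce the network between node 1 (A) and node 0 (B) by series/parallel combination:
  Rp1 = R1 ‖ R2 ‖ R3 (parallel, all between nodes 0 and 1) = 1/(1/43000 + 1/6200 + 1/56000) = 4941 Ω
R_th = 4.941 kΩ

Final answer: V_th = 2.758 V, R_th = 4.941 kΩ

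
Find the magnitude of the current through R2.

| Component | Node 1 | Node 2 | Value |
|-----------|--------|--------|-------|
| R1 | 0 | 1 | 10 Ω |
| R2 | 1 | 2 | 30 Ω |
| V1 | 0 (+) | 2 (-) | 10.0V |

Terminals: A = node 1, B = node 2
Nodal analysis, taking node 2 as the 0 V reference.
Source V1 fixes V_0 = 10 V.
KCL at each unknown node (sum of currents leaving = 0; resistances in Ω):
  Node 1: (V_1 - 10)/10 + (V_1 - 0)/30 = 0
Collecting terms: 0.1333 × V_1 = 1  =>  V_1 = 7.5 V
I_R2 = (V_1 - V_2)/R2 = (7.5 - 0)/30 = 0.25 A
|I_R2| = 0.25 A

Final answer: |I_R2| = 0.25 A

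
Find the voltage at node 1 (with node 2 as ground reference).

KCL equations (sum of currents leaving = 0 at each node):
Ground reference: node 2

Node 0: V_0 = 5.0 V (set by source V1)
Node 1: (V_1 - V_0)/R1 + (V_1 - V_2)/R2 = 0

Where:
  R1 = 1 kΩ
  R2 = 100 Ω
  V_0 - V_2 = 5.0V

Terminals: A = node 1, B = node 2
Nodal analysis, taking node 2 as the 0 V reference.
Source V1 fixes V_0 = 5 V.
KCL at each unknown node (sum of currents leaving = 0; resistances in Ω):
  Node 1: (V_1 - 5)/1000 + (V_1 - 0)/100 = 0
Collecting terms: 0.011 × V_1 = 0.005  =>  V_1 = 0.4545 V
The requested potential is V_1 = 0.4545 V.

Final answer: V_1 = 0.4545 V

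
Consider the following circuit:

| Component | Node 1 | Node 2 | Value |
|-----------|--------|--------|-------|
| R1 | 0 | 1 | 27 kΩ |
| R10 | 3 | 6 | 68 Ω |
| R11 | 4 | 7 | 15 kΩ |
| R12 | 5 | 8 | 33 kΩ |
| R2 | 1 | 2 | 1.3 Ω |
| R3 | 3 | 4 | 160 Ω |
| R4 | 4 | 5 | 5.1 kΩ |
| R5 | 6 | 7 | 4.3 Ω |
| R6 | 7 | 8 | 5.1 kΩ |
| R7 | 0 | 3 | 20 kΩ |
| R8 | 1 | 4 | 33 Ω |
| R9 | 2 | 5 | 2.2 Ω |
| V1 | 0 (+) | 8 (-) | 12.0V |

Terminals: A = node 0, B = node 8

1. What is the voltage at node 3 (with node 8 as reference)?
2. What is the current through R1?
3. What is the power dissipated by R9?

Nodal analysis, taking node 8 as the 0 V reference.
Source V1 fixes V_0 = 12 V.
KCL at each unknown node (sum of currents leaving = 0; resistances in Ω):
  Node 1: (V_1 - 12)/27000 + (V_1 - V_2)/1.3 + (V_1 - V_4)/33 = 0
  Node 2: (V_2 - V_1)/1.3 + (V_2 - V_5)/2.2 = 0
  Node 3: (V_3 - V_4)/160 + (V_3 - 12)/20000 + (V_3 - V_6)/68 = 0
  Node 4: (V_4 - V_3)/160 + (V_4 - V_5)/5100 + (V_4 - V_1)/33 + (V_4 - V_7)/15000 = 0
  Node 5: (V_5 - V_4)/5100 + (V_5 - V_2)/2.2 + (V_5 - 0)/33000 = 0
  Node 6: (V_6 - V_7)/4.3 + (V_6 - V_3)/68 = 0
  Node 7: (V_7 - V_6)/4.3 + (V_7 - 0)/5100 + (V_7 - V_4)/15000 = 0
Collecting terms (coefficients in siemens):
  0.7996·V_1 - 0.7692·V_2 - 0.0303·V_4 = 0.0004444
  1.224·V_2 - 0.7692·V_1 - 0.4545·V_5 = 0
  0.02101·V_3 - 0.00625·V_4 - 0.01471·V_6 = 0.0006
  0.03682·V_4 - 0.0303·V_1 - 0.00625·V_3 - 0.0001961·V_5 - 0.00006667·V_7 = 0
  0.4548·V_5 - 0.4545·V_2 - 0.0001961·V_4 = 0
  0.2473·V_6 - 0.01471·V_3 - 0.2326·V_7 = 0
  0.2328·V_7 - 0.00006667·V_4 - 0.2326·V_6 = 0
Solving these 7 simultaneous equations (Gaussian elimination) gives:
  V_1 = 3.394 V, V_2 = 3.393 V, V_3 = 3.353 V, V_4 = 3.386 V
  V_5 = 3.393 V, V_6 = 3.309 V, V_7 = 3.306 V
Part 1:
  Read off the nodal solution: V_3 = 3.353 V
Part 2:
  I_R1 = (V_0 - V_1)/R1 = (12 - 3.394)/27000 = 0.0003188 A
  Magnitude: I_R1 = 0.0003188 A
Part 3:
  I_R9 = (V_2 - V_5)/R9 = (3.393 - 3.393)/2.2 = 0.0001041 A
  P_R9 = I_R9² × R9 = (0.0001041)² × 2.2 = 0.00000002386 W

Final answers:
1. V_3 = 3.353 V
2. I_R1 = 0.0003188 A
3. P_R9 = 2.386e-08 W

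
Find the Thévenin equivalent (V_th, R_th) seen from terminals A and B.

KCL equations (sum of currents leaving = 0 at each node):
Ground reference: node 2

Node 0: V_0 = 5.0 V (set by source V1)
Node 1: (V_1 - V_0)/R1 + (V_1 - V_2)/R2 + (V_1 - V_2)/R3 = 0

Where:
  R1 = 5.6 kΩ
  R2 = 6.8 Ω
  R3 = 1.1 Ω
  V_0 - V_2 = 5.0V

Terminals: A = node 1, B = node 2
Step 1 — V_th is the open-circuit voltage V_A - V_B (nothing connected across the terminals).
Nodal analysis, taking node 2 as the 0 V reference.
Source V1 fixes V_0 = 5 V.
KCL at each unknown node (sum of currents leaving = 0; resistances in Ω):
  Node 1: (V_1 - 5)/5600 + (V_1 - 0)/6.8 + (V_1 - 0)/1.1 = 0
Collecting terms: 1.056 × V_1 = 0.0008929  =>  V_1 = 0.0008452 V
V_th = V_1 - V_2 = 0.0008452 - 0 = 0.0008452 V
Step 2 — R_th: zero the source — replace V1 by a short circuit (node 2 merges into node 0) — and find the resistance seen between A (node 1) and B (node 0).
Reduce the network between node 1 (A) and node 0 (B) by series/parallel combination:
  Rp1 = R1 ‖ R2 ‖ R3 (parallel, all between nodes 0 and 1) = 1/(1/5600 + 1/6.8 + 1/1.1) = 0.9467 Ω
R_th = 0.9467 Ω

Final answer: V_th = 0.0008452 V, R_th = 0.9467 Ω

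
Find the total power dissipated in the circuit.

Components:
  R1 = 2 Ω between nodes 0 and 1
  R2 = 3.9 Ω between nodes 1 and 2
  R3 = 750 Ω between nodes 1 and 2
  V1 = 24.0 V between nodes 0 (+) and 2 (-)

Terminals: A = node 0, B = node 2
Nodal analysis, taking node 2 as the 0 V reference.
Source V1 fixes V_0 = 24 V.
KCL at each unknown node (sum of currents leaving = 0; resistances in Ω):
  Node 1: (V_1 - 24)/2 + (V_1 - 0)/3.9 + (V_1 - 0)/750 = 0
Collecting terms: 0.7577 × V_1 = 12  =>  V_1 = 15.84 V
Power in each resistor, P = (ΔV)²/R:
  P_R1 = (24 - 15.84)²/2 = 33.32 W
  P_R2 = (15.84 - 0)²/3.9 = 64.31 W
  P_R3 = (15.84 - 0)²/750 = 0.3344 W
P_total = P_R1 + P_R2 + P_R3 = 97.96 W

Final answer: 97.96 W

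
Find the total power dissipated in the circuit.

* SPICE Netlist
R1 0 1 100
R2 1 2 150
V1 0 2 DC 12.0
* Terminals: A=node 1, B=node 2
Nodal analysis, taking node 2 as the 0 V reference.
Source V1 fixes V_0 = 12 V.
KCL at each unknown node (sum of currents leaving = 0; resistances in Ω):
  Node 1: (V_1 - 12)/100 + (V_1 - 0)/150 = 0
Collecting terms: 0.01667 × V_1 = 0.12  =>  V_1 = 7.2 V
Power in each resistor, P = (ΔV)²/R:
  P_R1 = (12 - 7.2)²/100 = 0.2304 W
  P_R2 = (7.2 - 0)²/150 = 0.3456 W
P_total = P_R1 + P_R2 = 0.576 W

Final answer: 0.576 W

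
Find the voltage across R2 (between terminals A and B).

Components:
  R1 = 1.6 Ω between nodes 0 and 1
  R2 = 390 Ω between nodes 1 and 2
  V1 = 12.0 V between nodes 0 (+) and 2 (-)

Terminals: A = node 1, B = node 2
R1 and R2 are in series across V1 (node 0 → node 1 → node 2), and the output A–B is taken across R2, so this is a voltage divider.
Series current: I = V1/(R1 + R2) = 12/(1.6 + 390) = 12/391.6 = 0.03064 A
V_R2 = I × R2 = V1 × R2/(R1 + R2) = 12 × 390/391.6 = 11.95 V

Final answer: 11.95 V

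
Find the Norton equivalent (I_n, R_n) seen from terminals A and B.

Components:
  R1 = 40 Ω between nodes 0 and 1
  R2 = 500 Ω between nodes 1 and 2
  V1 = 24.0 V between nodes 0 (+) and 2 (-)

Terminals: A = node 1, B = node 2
Find the Thévenin equivalent first; then I_n = V_th/R_th and R_n = R_th.
Step 1 — V_th is the open-circuit voltage V_A - V_B (nothing connected across the terminals).
Nodal analysis, taking node 2 as the 0 V reference.
Source V1 fixes V_0 = 24 V.
KCL at each unknown node (sum of currents leaving = 0; resistances in Ω):
  Node 1: (V_1 - 24)/40 + (V_1 - 0)/500 = 0
Collecting terms: 0.027 × V_1 = 0.6  =>  V_1 = 22.22 V
V_th = V_1 - V_2 = 22.22 - 0 = 22.22 V
Step 2 — R_th: zero the source — replace V1 by a short circuit (node 2 merges into node 0) — and find the resistance seen between A (node 1) and B (node 0).
Reduce the network between node 1 (A) and node 0 (B) by series/parallel combination:
  Rp1 = R1 ‖ R2 (parallel, both between nodes 0 and 1) = 1/(1/40 + 1/500) = 37.04 Ω
R_th = 37.04 Ω
I_n = V_th/R_th = 22.22/37.04 = 0.6 A, and R_n = R_th = 37.04 Ω

Final answer: I_n = 0.6 A, R_n = 37.04 Ω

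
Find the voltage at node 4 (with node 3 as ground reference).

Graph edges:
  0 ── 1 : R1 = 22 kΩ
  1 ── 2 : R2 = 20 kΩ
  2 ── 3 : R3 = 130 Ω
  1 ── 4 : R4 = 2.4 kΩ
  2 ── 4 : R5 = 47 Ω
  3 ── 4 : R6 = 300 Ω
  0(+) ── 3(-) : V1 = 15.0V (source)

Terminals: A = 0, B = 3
Nodal analysis, taking node 3 as the 0 V reference.
Source V1 fixes V_0 = 15 V.
KCL at each unknown node (sum of currents leaving = 0; resistances in Ω):
  Node 1: (V_1 - 15)/22000 + (V_1 - V_2)/20000 + (V_1 - V_4)/2400 = 0
  Node 2: (V_2 - V_1)/20000 + (V_2 - 0)/130 + (V_2 - V_4)/47 = 0
  Node 4: (V_4 - V_1)/2400 + (V_4 - V_2)/47 + (V_4 - 0)/300 = 0
Collecting terms (coefficients in siemens):
  0.0005121·V_1 - 0.00005·V_2 - 0.0004167·V_4 = 0.0006818
  0.02902·V_2 - 0.00005·V_1 - 0.02128·V_4 = 0
  0.02503·V_4 - 0.0004167·V_1 - 0.02128·V_2 = 0
Solving these 3 simultaneous equations (Gaussian elimination) gives:
  V_1 = 1.391 V, V_2 = 0.05144 V, V_4 = 0.06688 V
The requested potential is V_4 = 0.06688 V.

Final answer: V_4 = 0.06688 V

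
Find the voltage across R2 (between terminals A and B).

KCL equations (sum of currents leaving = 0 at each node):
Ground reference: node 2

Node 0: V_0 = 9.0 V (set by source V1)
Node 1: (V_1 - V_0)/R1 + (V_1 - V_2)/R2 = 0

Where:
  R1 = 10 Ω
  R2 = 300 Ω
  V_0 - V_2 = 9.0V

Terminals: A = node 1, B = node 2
R1 and R2 are in series across V1 (node 0 → node 1 → node 2), and the output A–B is taken across R2, so this is a voltage divider.
Series current: I = V1/(R1 + R2) = 9/(10 + 300) = 9/310 = 0.02903 A
V_R2 = I × R2 = V1 × R2/(R1 + R2) = 9 × 300/310 = 8.71 V

Final answer: 8.71 V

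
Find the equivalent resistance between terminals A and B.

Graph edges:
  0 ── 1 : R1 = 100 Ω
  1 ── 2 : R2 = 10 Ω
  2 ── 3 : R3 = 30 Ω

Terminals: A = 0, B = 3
Reduce the network between node 0 (A) and node 3 (B) by series/parallel combination:
  Rs1 = R1 + R2 (series, joined only at node 1) = 100 + 10 = 110 Ω
  Rs2 = R3 + Rs1 (series, joined only at node 2) = 30 + 110 = 140 Ω
R_eq = 140 Ω

Final answer: 140 Ω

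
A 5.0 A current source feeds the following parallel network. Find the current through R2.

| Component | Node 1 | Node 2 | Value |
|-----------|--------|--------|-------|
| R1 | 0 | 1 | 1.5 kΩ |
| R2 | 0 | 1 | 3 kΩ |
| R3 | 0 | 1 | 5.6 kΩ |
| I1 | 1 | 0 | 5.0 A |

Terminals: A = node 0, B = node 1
All resistors sit directly between nodes 0 and 1, so they are in parallel and share one voltage V; the full source current 5 A splits among them.
1/R_par = 1/1500 + 1/3000 + 1/5600 = 0.001179 S  =>  R_par = 848.5 Ω
V = I × R_par = 5 × 848.5 = 4242 V
I_R2 = V/R2 = 4242/3000 = 1.414 A

Final answer: 1.414 A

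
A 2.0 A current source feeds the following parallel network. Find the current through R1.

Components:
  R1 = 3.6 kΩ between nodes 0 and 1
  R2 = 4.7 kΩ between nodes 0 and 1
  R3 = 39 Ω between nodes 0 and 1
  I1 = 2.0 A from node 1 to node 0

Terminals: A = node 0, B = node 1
All resistors sit directly between nodes 0 and 1, so they are in parallel and share one voltage V; the full source current 2 A splits among them.
1/R_par = 1/3600 + 1/4700 + 1/39 = 0.02613 S  =>  R_par = 38.27 Ω
V = I × R_par = 2 × 38.27 = 76.54 V
I_R1 = V/R1 = 76.54/3600 = 0.02126 A

Final answer: 0.02126 A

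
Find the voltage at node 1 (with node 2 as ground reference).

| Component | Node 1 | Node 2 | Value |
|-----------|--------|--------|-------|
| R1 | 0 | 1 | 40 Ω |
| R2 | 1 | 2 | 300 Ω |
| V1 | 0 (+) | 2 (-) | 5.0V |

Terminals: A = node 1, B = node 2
Nodal analysis, taking node 2 as the 0 V reference.
Source V1 fixes V_0 = 5 V.
KCL at each unknown node (sum of currents leaving = 0; resistances in Ω):
  Node 1: (V_1 - 5)/40 + (V_1 - 0)/300 = 0
Collecting terms: 0.02833 × V_1 = 0.125  =>  V_1 = 4.412 V
The requested potential is V_1 = 4.412 V.

Final answer: V_1 = 4.412 V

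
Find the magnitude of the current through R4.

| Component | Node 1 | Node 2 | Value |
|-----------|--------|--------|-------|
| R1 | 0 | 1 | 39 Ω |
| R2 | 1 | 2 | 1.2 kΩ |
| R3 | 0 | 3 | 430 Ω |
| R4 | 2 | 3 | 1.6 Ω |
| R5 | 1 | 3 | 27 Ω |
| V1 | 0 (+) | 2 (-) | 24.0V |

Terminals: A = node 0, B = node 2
Nodal analysis, taking node 2 as the 0 V reference.
Source V1 fixes V_0 = 24 V.
KCL at each unknown node (sum of currents leaving = 0; resistances in Ω):
  Node 1: (V_1 - 24)/39 + (V_1 - 0)/1200 + (V_1 - V_3)/27 = 0
  Node 3: (V_3 - 24)/430 + (V_3 - 0)/1.6 + (V_3 - V_1)/27 = 0
Collecting terms (coefficients in siemens):
  0.06351·V_1 - 0.03704·V_3 = 0.6154
  0.6644·V_3 - 0.03704·V_1 = 0.05581
Determinant D = (0.06351)(0.6644) - (-0.03704)(-0.03704) = 0.04082
V_1 = [(0.6154)(0.6644) - (-0.03704)(0.05581)]/D = 10.07 V
V_3 = [(0.06351)(0.05581) - (0.6154)(-0.03704)]/D = 0.6451 V
I_R4 = (V_2 - V_3)/R4 = (0 - 0.6451)/1.6 = -0.4032 A
|I_R4| = 0.4032 A

Final answer: |I_R4| = 0.4032 A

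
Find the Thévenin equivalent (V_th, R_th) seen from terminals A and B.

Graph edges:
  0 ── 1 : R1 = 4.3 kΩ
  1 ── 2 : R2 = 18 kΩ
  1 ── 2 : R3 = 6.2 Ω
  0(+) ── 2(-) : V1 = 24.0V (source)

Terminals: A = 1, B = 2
Step 1 — V_th is the open-circuit voltage V_A - V_B (nothing connected across the terminals).
Nodal analysis, taking node 2 as the 0 V reference.
Source V1 fixes V_0 = 24 V.
KCL at each unknown node (sum of currents leaving = 0; resistances in Ω):
  Node 1: (V_1 - 24)/4300 + (V_1 - 0)/18000 + (V_1 - 0)/6.2 = 0
Collecting terms: 0.1616 × V_1 = 0.005581  =>  V_1 = 0.03454 V
V_th = V_1 - V_2 = 0.03454 - 0 = 0.03454 V
Step 2 — R_th: zero the source — replace V1 by a short circuit (node 2 merges into node 0) — and find the resistance seen between A (node 1) and B (node 0).
Reduce the network between node 1 (A) and node 0 (B) by series/parallel combination:
  Rp1 = R1 ‖ R2 ‖ R3 (parallel, all between nodes 0 and 1) = 1/(1/4300 + 1/18000 + 1/6.2) = 6.189 Ω
R_th = 6.189 Ω

Final answer: V_th = 0.03454 V, R_th = 6.189 Ω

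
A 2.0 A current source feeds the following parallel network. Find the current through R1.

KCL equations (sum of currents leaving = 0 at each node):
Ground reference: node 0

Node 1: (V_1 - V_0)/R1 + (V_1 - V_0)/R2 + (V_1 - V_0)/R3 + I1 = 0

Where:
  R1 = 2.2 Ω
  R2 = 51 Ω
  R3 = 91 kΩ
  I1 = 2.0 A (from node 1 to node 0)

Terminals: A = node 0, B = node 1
All resistors sit directly between nodes 0 and 1, so they are in parallel and share one voltage V; the full source current 2 A splits among them.
1/R_par = 1/2.2 + 1/51 + 1/91000 = 0.4742 S  =>  R_par = 2.109 Ω
V = I × R_par = 2 × 2.109 = 4.218 V
I_R1 = V/R1 = 4.218/2.2 = 1.917 A

Final answer: 1.917 A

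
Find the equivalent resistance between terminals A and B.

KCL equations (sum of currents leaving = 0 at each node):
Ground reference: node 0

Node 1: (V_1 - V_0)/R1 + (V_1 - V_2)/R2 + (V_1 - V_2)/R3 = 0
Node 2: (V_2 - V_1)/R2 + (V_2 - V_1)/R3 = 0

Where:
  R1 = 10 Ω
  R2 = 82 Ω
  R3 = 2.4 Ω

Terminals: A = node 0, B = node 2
Reduce the network between node 0 (A) and node 2 (B) by series/parallel combination:
  Rp1 = R2 ‖ R3 (parallel, both between nodes 1 and 2) = 1/(1/82 + 1/2.4) = 2.332 Ω
  Rs1 = R1 + Rp1 (series, joined only at node 1) = 10 + 2.332 = 12.33 Ω
R_eq = 12.33 Ω

Final answer: 12.33 Ω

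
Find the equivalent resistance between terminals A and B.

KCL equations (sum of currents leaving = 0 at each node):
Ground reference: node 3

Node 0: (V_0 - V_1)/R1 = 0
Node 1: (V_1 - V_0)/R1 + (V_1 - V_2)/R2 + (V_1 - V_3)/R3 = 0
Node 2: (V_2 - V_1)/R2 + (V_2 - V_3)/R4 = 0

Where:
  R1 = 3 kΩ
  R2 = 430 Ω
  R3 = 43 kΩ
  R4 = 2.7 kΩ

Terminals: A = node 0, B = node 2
Reduce the network between node 0 (A) and node 2 (B) by series/parallel combination:
  Rs1 = R3 + R4 (series, joined only at node 3) = 43000 + 2700 = 45700 Ω
  Rp1 = R2 ‖ Rs1 (parallel, both between nodes 1 and 2) = 1/(1/430 + 1/45700) = 426 Ω
  Rs2 = R1 + Rp1 (series, joined only at node 1) = 3000 + 426 = 3426 Ω
R_eq = 3.426 kΩ

Final answer: 3.426 kΩ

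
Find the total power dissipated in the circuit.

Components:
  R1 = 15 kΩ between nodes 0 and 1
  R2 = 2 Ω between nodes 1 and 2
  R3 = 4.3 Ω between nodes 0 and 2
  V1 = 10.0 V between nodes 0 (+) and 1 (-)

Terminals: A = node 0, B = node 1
Nodal analysis, taking node 1 as the 0 V reference.
Source V1 fixes V_0 = 10 V.
KCL at each unknown node (sum of currents leaving = 0; resistances in Ω):
  Node 2: (V_2 - 0)/2 + (V_2 - 10)/4.3 = 0
Collecting terms: 0.7326 × V_2 = 2.326  =>  V_2 = 3.175 V
Power in each resistor, P = (ΔV)²/R:
  P_R1 = (10 - 0)²/15000 = 0.006667 W
  P_R2 = (0 - 3.175)²/2 = 5.039 W
  P_R3 = (10 - 3.175)²/4.3 = 10.83 W
P_total = P_R1 + P_R2 + P_R3 = 15.88 W

Final answer: 15.88 W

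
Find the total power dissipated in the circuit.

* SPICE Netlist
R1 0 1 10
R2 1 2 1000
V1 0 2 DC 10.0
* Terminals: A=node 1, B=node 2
Nodal analysis, taking node 2 as the 0 V reference.
Source V1 fixes V_0 = 10 V.
KCL at each unknown node (sum of currents leaving = 0; resistances in Ω):
  Node 1: (V_1 - 10)/10 + (V_1 - 0)/1000 = 0
Collecting terms: 0.101 × V_1 = 1  =>  V_1 = 9.901 V
Power in each resistor, P = (ΔV)²/R:
  P_R1 = (10 - 9.901)²/10 = 0.0009803 W
  P_R2 = (9.901 - 0)²/1000 = 0.09803 W
P_total = P_R1 + P_R2 = 0.09901 W

Final answer: 0.09901 W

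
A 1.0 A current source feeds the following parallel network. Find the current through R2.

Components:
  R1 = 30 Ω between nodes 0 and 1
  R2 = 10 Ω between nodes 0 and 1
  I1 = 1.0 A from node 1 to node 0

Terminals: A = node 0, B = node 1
All resistors sit directly between nodes 0 and 1, so they are in parallel and share one voltage V; the full source current 1 A splits among them.
1/R_par = 1/30 + 1/10 = 0.1333 S  =>  R_par = 7.5 Ω
V = I × R_par = 1 × 7.5 = 7.5 V
I_R2 = V/R2 = 7.5/10 = 0.75 A

Final answer: 0.75 A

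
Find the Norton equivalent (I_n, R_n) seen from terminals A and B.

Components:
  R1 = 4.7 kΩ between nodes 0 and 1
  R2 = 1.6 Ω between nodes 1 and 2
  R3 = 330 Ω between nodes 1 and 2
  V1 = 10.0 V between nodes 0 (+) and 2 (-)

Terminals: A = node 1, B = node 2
Find the Thévenin equivalent first; then I_n = V_th/R_th and R_n = R_th.
Step 1 — V_th is the open-circuit voltage V_A - V_B (nothing connected across the terminals).
Nodal analysis, taking node 2 as the 0 V reference.
Source V1 fixes V_0 = 10 V.
KCL at each unknown node (sum of currents leaving = 0; resistances in Ω):
  Node 1: (V_1 - 10)/4700 + (V_1 - 0)/1.6 + (V_1 - 0)/330 = 0
Collecting terms: 0.6282 × V_1 = 0.002128  =>  V_1 = 0.003387 V
V_th = V_1 - V_2 = 0.003387 - 0 = 0.003387 V
Step 2 — R_th: zero the source — replace V1 by a short circuit (node 2 merges into node 0) — and find the resistance seen between A (node 1) and B (node 0).
Reduce the network between node 1 (A) and node 0 (B) by series/parallel combination:
  Rp1 = R1 ‖ R2 ‖ R3 (parallel, all between nodes 0 and 1) = 1/(1/4700 + 1/1.6 + 1/330) = 1.592 Ω
R_th = 1.592 Ω
I_n = V_th/R_th = 0.003387/1.592 = 0.002128 A, and R_n = R_th = 1.592 Ω

Final answer: I_n = 0.002128 A, R_n = 1.592 Ω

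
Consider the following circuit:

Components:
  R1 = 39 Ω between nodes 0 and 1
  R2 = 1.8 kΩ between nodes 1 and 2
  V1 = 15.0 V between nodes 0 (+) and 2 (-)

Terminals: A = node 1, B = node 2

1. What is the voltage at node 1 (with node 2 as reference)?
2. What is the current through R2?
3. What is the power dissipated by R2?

Nodal analysis, taking node 2 as the 0 V reference.
Source V1 fixes V_0 = 15 V.
KCL at each unknown node (sum of currents leaving = 0; resistances in Ω):
  Node 1: (V_1 - 15)/39 + (V_1 - 0)/1800 = 0
Collecting terms: 0.0262 × V_1 = 0.3846  =>  V_1 = 14.68 V
Part 1:
  Read off the nodal solution: V_1 = 14.68 V
Part 2:
  I_R2 = (V_1 - V_2)/R2 = (14.68 - 0)/1800 = 0.008157 A
  Magnitude: I_R2 = 0.008157 A
Part 3:
  I_R2 = (V_1 - V_2)/R2 = (14.68 - 0)/1800 = 0.008157 A
  P_R2 = I_R2² × R2 = (0.008157)² × 1800 = 0.1198 W

Final answers:
1. V_1 = 14.68 V
2. I_R2 = 0.008157 A
3. P_R2 = 0.1198 W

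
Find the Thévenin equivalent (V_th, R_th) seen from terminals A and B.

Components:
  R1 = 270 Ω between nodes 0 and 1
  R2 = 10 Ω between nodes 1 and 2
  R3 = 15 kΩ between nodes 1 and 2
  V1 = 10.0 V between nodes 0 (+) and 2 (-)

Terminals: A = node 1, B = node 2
Step 1 — V_th is the open-circuit voltage V_A - V_B (nothing connected across the terminals).
Nodal analysis, taking node 2 as the 0 V reference.
Source V1 fixes V_0 = 10 V.
KCL at each unknown node (sum of currents leaving = 0; resistances in Ω):
  Node 1: (V_1 - 10)/270 + (V_1 - 0)/10 + (V_1 - 0)/15000 = 0
Collecting terms: 0.1038 × V_1 = 0.03704  =>  V_1 = 0.3569 V
V_th = V_1 - V_2 = 0.3569 - 0 = 0.3569 V
Step 2 — R_th: zero the source — replace V1 by a short circuit (node 2 merges into node 0) — and find the resistance seen between A (node 1) and B (node 0).
Reduce the network between node 1 (A) and node 0 (B) by series/parallel combination:
  Rp1 = R1 ‖ R2 ‖ R3 (parallel, all between nodes 0 and 1) = 1/(1/270 + 1/10 + 1/15000) = 9.637 Ω
R_th = 9.637 Ω

Final answer: V_th = 0.3569 V, R_th = 9.637 Ω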